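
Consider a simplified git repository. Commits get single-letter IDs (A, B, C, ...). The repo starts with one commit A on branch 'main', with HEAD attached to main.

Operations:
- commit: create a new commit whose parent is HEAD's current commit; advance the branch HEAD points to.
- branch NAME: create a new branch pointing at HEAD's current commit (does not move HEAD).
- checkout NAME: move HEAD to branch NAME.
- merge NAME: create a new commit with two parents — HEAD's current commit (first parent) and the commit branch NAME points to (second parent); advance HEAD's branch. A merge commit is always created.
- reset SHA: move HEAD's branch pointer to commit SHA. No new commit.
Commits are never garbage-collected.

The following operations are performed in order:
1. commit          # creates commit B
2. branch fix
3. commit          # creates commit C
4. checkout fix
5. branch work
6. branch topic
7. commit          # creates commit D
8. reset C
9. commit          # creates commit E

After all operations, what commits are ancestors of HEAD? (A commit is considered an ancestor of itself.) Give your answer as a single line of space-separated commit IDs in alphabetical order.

Answer: A B C E

Derivation:
After op 1 (commit): HEAD=main@B [main=B]
After op 2 (branch): HEAD=main@B [fix=B main=B]
After op 3 (commit): HEAD=main@C [fix=B main=C]
After op 4 (checkout): HEAD=fix@B [fix=B main=C]
After op 5 (branch): HEAD=fix@B [fix=B main=C work=B]
After op 6 (branch): HEAD=fix@B [fix=B main=C topic=B work=B]
After op 7 (commit): HEAD=fix@D [fix=D main=C topic=B work=B]
After op 8 (reset): HEAD=fix@C [fix=C main=C topic=B work=B]
After op 9 (commit): HEAD=fix@E [fix=E main=C topic=B work=B]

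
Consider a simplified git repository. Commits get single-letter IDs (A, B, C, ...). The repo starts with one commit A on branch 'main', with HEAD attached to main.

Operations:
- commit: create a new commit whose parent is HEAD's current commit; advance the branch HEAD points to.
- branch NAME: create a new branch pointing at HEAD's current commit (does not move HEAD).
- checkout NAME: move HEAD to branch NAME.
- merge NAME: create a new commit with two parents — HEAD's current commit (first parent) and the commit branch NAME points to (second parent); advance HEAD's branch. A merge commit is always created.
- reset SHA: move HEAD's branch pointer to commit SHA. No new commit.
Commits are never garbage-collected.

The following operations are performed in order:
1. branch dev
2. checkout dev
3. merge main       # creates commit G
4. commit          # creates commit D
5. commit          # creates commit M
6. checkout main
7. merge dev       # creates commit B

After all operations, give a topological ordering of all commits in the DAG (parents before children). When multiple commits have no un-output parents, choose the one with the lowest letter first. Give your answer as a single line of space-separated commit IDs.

After op 1 (branch): HEAD=main@A [dev=A main=A]
After op 2 (checkout): HEAD=dev@A [dev=A main=A]
After op 3 (merge): HEAD=dev@G [dev=G main=A]
After op 4 (commit): HEAD=dev@D [dev=D main=A]
After op 5 (commit): HEAD=dev@M [dev=M main=A]
After op 6 (checkout): HEAD=main@A [dev=M main=A]
After op 7 (merge): HEAD=main@B [dev=M main=B]
commit A: parents=[]
commit B: parents=['A', 'M']
commit D: parents=['G']
commit G: parents=['A', 'A']
commit M: parents=['D']

Answer: A G D M B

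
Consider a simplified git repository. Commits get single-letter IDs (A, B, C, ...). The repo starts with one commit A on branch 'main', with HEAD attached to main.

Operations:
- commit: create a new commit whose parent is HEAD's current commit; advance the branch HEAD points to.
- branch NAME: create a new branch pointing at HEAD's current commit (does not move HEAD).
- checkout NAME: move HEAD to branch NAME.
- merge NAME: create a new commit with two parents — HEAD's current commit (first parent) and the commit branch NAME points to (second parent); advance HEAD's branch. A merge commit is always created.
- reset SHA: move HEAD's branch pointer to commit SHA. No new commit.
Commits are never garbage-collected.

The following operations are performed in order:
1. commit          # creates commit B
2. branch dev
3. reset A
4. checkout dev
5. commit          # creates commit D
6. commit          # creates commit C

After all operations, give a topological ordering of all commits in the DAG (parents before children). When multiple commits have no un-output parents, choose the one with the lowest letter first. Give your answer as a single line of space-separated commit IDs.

After op 1 (commit): HEAD=main@B [main=B]
After op 2 (branch): HEAD=main@B [dev=B main=B]
After op 3 (reset): HEAD=main@A [dev=B main=A]
After op 4 (checkout): HEAD=dev@B [dev=B main=A]
After op 5 (commit): HEAD=dev@D [dev=D main=A]
After op 6 (commit): HEAD=dev@C [dev=C main=A]
commit A: parents=[]
commit B: parents=['A']
commit C: parents=['D']
commit D: parents=['B']

Answer: A B D C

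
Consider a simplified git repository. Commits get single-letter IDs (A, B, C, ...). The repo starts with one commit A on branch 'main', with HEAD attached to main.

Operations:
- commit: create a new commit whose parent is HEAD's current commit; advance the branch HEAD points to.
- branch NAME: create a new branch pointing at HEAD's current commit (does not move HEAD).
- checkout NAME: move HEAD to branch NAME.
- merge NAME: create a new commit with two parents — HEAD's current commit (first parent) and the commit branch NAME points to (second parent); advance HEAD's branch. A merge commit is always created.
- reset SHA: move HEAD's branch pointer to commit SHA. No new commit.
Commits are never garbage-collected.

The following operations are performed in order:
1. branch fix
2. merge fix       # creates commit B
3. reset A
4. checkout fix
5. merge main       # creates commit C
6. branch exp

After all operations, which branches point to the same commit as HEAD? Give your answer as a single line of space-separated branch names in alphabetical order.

After op 1 (branch): HEAD=main@A [fix=A main=A]
After op 2 (merge): HEAD=main@B [fix=A main=B]
After op 3 (reset): HEAD=main@A [fix=A main=A]
After op 4 (checkout): HEAD=fix@A [fix=A main=A]
After op 5 (merge): HEAD=fix@C [fix=C main=A]
After op 6 (branch): HEAD=fix@C [exp=C fix=C main=A]

Answer: exp fix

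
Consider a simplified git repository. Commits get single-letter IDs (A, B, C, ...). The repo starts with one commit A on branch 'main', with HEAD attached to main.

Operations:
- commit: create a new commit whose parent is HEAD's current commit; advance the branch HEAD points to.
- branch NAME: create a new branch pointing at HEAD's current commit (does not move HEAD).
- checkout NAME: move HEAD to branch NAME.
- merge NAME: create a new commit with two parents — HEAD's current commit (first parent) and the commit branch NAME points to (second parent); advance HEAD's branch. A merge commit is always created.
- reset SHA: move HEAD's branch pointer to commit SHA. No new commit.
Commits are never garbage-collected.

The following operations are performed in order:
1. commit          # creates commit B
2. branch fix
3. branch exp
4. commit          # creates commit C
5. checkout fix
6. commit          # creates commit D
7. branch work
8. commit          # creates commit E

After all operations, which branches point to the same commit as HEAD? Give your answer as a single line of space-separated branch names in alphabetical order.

Answer: fix

Derivation:
After op 1 (commit): HEAD=main@B [main=B]
After op 2 (branch): HEAD=main@B [fix=B main=B]
After op 3 (branch): HEAD=main@B [exp=B fix=B main=B]
After op 4 (commit): HEAD=main@C [exp=B fix=B main=C]
After op 5 (checkout): HEAD=fix@B [exp=B fix=B main=C]
After op 6 (commit): HEAD=fix@D [exp=B fix=D main=C]
After op 7 (branch): HEAD=fix@D [exp=B fix=D main=C work=D]
After op 8 (commit): HEAD=fix@E [exp=B fix=E main=C work=D]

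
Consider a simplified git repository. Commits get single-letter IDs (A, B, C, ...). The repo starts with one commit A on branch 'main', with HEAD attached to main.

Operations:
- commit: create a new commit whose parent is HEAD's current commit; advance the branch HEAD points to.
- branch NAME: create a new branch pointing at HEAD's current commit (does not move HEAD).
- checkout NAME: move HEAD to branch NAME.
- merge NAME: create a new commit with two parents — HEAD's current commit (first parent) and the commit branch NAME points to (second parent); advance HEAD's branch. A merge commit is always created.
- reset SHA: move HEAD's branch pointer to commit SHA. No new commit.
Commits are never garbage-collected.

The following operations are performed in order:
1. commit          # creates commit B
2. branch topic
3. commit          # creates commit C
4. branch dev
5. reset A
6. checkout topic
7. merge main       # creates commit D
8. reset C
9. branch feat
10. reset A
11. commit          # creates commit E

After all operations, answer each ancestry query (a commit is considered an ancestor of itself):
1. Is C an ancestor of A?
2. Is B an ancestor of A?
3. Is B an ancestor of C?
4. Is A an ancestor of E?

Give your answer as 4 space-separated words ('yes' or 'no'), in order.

After op 1 (commit): HEAD=main@B [main=B]
After op 2 (branch): HEAD=main@B [main=B topic=B]
After op 3 (commit): HEAD=main@C [main=C topic=B]
After op 4 (branch): HEAD=main@C [dev=C main=C topic=B]
After op 5 (reset): HEAD=main@A [dev=C main=A topic=B]
After op 6 (checkout): HEAD=topic@B [dev=C main=A topic=B]
After op 7 (merge): HEAD=topic@D [dev=C main=A topic=D]
After op 8 (reset): HEAD=topic@C [dev=C main=A topic=C]
After op 9 (branch): HEAD=topic@C [dev=C feat=C main=A topic=C]
After op 10 (reset): HEAD=topic@A [dev=C feat=C main=A topic=A]
After op 11 (commit): HEAD=topic@E [dev=C feat=C main=A topic=E]
ancestors(A) = {A}; C in? no
ancestors(A) = {A}; B in? no
ancestors(C) = {A,B,C}; B in? yes
ancestors(E) = {A,E}; A in? yes

Answer: no no yes yes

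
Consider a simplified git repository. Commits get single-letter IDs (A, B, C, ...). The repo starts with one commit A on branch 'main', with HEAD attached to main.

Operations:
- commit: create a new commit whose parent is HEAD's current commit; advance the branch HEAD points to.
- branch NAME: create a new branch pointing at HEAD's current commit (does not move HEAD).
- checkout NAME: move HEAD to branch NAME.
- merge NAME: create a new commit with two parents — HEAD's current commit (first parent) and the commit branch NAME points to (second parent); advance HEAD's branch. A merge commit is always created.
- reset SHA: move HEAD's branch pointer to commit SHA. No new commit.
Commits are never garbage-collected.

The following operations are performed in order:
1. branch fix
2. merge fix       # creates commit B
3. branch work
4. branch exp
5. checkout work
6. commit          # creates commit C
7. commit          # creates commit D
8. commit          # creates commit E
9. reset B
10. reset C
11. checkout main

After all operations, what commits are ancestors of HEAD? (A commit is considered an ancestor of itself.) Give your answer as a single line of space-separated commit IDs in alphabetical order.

Answer: A B

Derivation:
After op 1 (branch): HEAD=main@A [fix=A main=A]
After op 2 (merge): HEAD=main@B [fix=A main=B]
After op 3 (branch): HEAD=main@B [fix=A main=B work=B]
After op 4 (branch): HEAD=main@B [exp=B fix=A main=B work=B]
After op 5 (checkout): HEAD=work@B [exp=B fix=A main=B work=B]
After op 6 (commit): HEAD=work@C [exp=B fix=A main=B work=C]
After op 7 (commit): HEAD=work@D [exp=B fix=A main=B work=D]
After op 8 (commit): HEAD=work@E [exp=B fix=A main=B work=E]
After op 9 (reset): HEAD=work@B [exp=B fix=A main=B work=B]
After op 10 (reset): HEAD=work@C [exp=B fix=A main=B work=C]
After op 11 (checkout): HEAD=main@B [exp=B fix=A main=B work=C]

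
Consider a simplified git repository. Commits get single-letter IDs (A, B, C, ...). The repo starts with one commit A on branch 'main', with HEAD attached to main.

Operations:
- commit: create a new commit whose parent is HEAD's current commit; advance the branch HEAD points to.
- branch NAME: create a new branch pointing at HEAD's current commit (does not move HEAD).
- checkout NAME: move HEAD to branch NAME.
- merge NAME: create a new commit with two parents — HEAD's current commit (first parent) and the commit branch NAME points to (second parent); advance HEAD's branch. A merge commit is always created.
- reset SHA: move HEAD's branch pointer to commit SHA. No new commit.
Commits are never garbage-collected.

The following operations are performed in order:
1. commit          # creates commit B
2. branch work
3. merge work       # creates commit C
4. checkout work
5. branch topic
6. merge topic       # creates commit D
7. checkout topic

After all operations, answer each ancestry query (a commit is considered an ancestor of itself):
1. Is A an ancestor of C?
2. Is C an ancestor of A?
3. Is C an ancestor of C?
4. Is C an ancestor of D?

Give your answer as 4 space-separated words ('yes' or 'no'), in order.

After op 1 (commit): HEAD=main@B [main=B]
After op 2 (branch): HEAD=main@B [main=B work=B]
After op 3 (merge): HEAD=main@C [main=C work=B]
After op 4 (checkout): HEAD=work@B [main=C work=B]
After op 5 (branch): HEAD=work@B [main=C topic=B work=B]
After op 6 (merge): HEAD=work@D [main=C topic=B work=D]
After op 7 (checkout): HEAD=topic@B [main=C topic=B work=D]
ancestors(C) = {A,B,C}; A in? yes
ancestors(A) = {A}; C in? no
ancestors(C) = {A,B,C}; C in? yes
ancestors(D) = {A,B,D}; C in? no

Answer: yes no yes no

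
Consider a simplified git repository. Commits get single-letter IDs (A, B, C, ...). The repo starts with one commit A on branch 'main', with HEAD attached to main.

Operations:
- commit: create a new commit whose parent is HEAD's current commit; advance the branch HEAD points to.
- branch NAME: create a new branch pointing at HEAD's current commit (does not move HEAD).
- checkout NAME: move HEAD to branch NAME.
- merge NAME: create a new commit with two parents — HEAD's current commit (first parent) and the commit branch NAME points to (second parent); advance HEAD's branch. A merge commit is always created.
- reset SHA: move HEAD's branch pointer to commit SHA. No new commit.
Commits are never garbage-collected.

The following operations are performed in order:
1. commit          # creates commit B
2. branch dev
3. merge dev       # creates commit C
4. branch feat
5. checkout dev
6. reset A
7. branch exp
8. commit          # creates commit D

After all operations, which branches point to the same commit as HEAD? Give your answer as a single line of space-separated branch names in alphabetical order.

After op 1 (commit): HEAD=main@B [main=B]
After op 2 (branch): HEAD=main@B [dev=B main=B]
After op 3 (merge): HEAD=main@C [dev=B main=C]
After op 4 (branch): HEAD=main@C [dev=B feat=C main=C]
After op 5 (checkout): HEAD=dev@B [dev=B feat=C main=C]
After op 6 (reset): HEAD=dev@A [dev=A feat=C main=C]
After op 7 (branch): HEAD=dev@A [dev=A exp=A feat=C main=C]
After op 8 (commit): HEAD=dev@D [dev=D exp=A feat=C main=C]

Answer: dev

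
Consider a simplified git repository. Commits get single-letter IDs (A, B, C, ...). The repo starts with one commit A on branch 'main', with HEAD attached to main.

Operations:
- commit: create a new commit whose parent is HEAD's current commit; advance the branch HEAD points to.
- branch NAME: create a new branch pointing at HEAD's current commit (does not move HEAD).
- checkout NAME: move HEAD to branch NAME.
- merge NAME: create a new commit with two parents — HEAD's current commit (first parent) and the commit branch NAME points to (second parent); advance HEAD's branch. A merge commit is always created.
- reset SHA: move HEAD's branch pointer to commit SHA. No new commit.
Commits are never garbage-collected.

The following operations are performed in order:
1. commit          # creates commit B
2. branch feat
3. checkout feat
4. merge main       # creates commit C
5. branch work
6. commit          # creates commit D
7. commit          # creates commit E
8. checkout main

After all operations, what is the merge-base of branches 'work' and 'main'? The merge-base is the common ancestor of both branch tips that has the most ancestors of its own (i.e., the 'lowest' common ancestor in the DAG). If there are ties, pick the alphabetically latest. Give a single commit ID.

Answer: B

Derivation:
After op 1 (commit): HEAD=main@B [main=B]
After op 2 (branch): HEAD=main@B [feat=B main=B]
After op 3 (checkout): HEAD=feat@B [feat=B main=B]
After op 4 (merge): HEAD=feat@C [feat=C main=B]
After op 5 (branch): HEAD=feat@C [feat=C main=B work=C]
After op 6 (commit): HEAD=feat@D [feat=D main=B work=C]
After op 7 (commit): HEAD=feat@E [feat=E main=B work=C]
After op 8 (checkout): HEAD=main@B [feat=E main=B work=C]
ancestors(work=C): ['A', 'B', 'C']
ancestors(main=B): ['A', 'B']
common: ['A', 'B']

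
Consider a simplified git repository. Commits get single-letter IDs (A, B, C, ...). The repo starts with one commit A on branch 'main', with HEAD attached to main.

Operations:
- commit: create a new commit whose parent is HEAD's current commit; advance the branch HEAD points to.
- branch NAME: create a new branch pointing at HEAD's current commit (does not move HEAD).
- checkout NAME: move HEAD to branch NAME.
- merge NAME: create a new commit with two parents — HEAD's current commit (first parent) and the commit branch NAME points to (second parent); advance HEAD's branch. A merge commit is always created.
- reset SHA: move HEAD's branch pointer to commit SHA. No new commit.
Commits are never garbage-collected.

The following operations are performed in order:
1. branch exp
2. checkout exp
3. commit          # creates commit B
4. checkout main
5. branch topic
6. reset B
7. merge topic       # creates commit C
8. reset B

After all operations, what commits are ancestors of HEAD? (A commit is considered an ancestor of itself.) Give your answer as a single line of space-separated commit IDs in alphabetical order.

Answer: A B

Derivation:
After op 1 (branch): HEAD=main@A [exp=A main=A]
After op 2 (checkout): HEAD=exp@A [exp=A main=A]
After op 3 (commit): HEAD=exp@B [exp=B main=A]
After op 4 (checkout): HEAD=main@A [exp=B main=A]
After op 5 (branch): HEAD=main@A [exp=B main=A topic=A]
After op 6 (reset): HEAD=main@B [exp=B main=B topic=A]
After op 7 (merge): HEAD=main@C [exp=B main=C topic=A]
After op 8 (reset): HEAD=main@B [exp=B main=B topic=A]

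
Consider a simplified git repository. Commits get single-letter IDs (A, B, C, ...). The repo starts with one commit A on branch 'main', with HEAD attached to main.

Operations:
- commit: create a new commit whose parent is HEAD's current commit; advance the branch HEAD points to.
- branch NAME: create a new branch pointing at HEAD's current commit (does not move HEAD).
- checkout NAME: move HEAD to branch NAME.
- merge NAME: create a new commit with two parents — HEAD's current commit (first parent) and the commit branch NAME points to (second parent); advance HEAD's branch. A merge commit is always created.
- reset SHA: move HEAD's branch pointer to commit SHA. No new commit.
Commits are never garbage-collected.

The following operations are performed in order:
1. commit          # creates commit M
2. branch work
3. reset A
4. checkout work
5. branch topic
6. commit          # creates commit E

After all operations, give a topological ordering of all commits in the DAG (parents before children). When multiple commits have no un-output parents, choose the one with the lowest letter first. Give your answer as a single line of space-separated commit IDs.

Answer: A M E

Derivation:
After op 1 (commit): HEAD=main@M [main=M]
After op 2 (branch): HEAD=main@M [main=M work=M]
After op 3 (reset): HEAD=main@A [main=A work=M]
After op 4 (checkout): HEAD=work@M [main=A work=M]
After op 5 (branch): HEAD=work@M [main=A topic=M work=M]
After op 6 (commit): HEAD=work@E [main=A topic=M work=E]
commit A: parents=[]
commit E: parents=['M']
commit M: parents=['A']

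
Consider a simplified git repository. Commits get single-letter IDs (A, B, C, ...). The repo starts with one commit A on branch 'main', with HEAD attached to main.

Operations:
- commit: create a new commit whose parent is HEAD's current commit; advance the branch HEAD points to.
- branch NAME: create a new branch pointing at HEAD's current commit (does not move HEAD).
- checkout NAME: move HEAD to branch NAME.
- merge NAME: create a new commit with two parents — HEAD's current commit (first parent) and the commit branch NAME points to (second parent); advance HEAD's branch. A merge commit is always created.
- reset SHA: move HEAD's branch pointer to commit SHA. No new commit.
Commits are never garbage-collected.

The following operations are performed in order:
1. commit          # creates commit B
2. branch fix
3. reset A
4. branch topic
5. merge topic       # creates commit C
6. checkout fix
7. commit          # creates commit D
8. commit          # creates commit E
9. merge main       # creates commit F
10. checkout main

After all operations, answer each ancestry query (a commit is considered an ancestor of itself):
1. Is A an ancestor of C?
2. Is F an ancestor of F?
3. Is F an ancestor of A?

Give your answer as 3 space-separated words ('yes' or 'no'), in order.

After op 1 (commit): HEAD=main@B [main=B]
After op 2 (branch): HEAD=main@B [fix=B main=B]
After op 3 (reset): HEAD=main@A [fix=B main=A]
After op 4 (branch): HEAD=main@A [fix=B main=A topic=A]
After op 5 (merge): HEAD=main@C [fix=B main=C topic=A]
After op 6 (checkout): HEAD=fix@B [fix=B main=C topic=A]
After op 7 (commit): HEAD=fix@D [fix=D main=C topic=A]
After op 8 (commit): HEAD=fix@E [fix=E main=C topic=A]
After op 9 (merge): HEAD=fix@F [fix=F main=C topic=A]
After op 10 (checkout): HEAD=main@C [fix=F main=C topic=A]
ancestors(C) = {A,C}; A in? yes
ancestors(F) = {A,B,C,D,E,F}; F in? yes
ancestors(A) = {A}; F in? no

Answer: yes yes no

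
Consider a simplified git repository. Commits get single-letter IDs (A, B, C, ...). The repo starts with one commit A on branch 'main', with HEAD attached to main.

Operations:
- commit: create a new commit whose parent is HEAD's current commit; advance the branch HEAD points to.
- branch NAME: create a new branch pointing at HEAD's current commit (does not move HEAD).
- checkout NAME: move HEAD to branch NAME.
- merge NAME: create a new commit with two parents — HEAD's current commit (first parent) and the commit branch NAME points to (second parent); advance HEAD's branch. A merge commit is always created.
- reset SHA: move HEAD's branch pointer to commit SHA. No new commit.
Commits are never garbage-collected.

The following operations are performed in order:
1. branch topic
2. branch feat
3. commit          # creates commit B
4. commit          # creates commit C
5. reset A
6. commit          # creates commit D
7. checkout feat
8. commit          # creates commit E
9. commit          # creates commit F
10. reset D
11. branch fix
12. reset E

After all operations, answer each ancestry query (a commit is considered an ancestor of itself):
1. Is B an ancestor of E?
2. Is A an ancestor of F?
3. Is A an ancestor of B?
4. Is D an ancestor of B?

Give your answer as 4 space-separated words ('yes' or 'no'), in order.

After op 1 (branch): HEAD=main@A [main=A topic=A]
After op 2 (branch): HEAD=main@A [feat=A main=A topic=A]
After op 3 (commit): HEAD=main@B [feat=A main=B topic=A]
After op 4 (commit): HEAD=main@C [feat=A main=C topic=A]
After op 5 (reset): HEAD=main@A [feat=A main=A topic=A]
After op 6 (commit): HEAD=main@D [feat=A main=D topic=A]
After op 7 (checkout): HEAD=feat@A [feat=A main=D topic=A]
After op 8 (commit): HEAD=feat@E [feat=E main=D topic=A]
After op 9 (commit): HEAD=feat@F [feat=F main=D topic=A]
After op 10 (reset): HEAD=feat@D [feat=D main=D topic=A]
After op 11 (branch): HEAD=feat@D [feat=D fix=D main=D topic=A]
After op 12 (reset): HEAD=feat@E [feat=E fix=D main=D topic=A]
ancestors(E) = {A,E}; B in? no
ancestors(F) = {A,E,F}; A in? yes
ancestors(B) = {A,B}; A in? yes
ancestors(B) = {A,B}; D in? no

Answer: no yes yes no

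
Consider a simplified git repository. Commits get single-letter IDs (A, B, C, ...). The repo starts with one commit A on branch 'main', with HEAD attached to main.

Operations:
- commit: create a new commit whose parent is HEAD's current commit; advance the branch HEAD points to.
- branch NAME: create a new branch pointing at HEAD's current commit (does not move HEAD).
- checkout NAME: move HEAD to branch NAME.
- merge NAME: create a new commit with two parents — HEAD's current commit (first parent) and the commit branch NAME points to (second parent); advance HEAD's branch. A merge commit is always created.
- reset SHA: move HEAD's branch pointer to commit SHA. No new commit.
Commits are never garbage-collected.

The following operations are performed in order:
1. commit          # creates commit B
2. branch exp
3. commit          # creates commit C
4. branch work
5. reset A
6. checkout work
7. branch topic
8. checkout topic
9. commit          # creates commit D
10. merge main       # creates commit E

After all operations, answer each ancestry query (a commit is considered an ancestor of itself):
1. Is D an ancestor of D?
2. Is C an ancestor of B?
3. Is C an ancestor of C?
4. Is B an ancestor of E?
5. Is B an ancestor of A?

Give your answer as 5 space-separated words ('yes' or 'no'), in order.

Answer: yes no yes yes no

Derivation:
After op 1 (commit): HEAD=main@B [main=B]
After op 2 (branch): HEAD=main@B [exp=B main=B]
After op 3 (commit): HEAD=main@C [exp=B main=C]
After op 4 (branch): HEAD=main@C [exp=B main=C work=C]
After op 5 (reset): HEAD=main@A [exp=B main=A work=C]
After op 6 (checkout): HEAD=work@C [exp=B main=A work=C]
After op 7 (branch): HEAD=work@C [exp=B main=A topic=C work=C]
After op 8 (checkout): HEAD=topic@C [exp=B main=A topic=C work=C]
After op 9 (commit): HEAD=topic@D [exp=B main=A topic=D work=C]
After op 10 (merge): HEAD=topic@E [exp=B main=A topic=E work=C]
ancestors(D) = {A,B,C,D}; D in? yes
ancestors(B) = {A,B}; C in? no
ancestors(C) = {A,B,C}; C in? yes
ancestors(E) = {A,B,C,D,E}; B in? yes
ancestors(A) = {A}; B in? no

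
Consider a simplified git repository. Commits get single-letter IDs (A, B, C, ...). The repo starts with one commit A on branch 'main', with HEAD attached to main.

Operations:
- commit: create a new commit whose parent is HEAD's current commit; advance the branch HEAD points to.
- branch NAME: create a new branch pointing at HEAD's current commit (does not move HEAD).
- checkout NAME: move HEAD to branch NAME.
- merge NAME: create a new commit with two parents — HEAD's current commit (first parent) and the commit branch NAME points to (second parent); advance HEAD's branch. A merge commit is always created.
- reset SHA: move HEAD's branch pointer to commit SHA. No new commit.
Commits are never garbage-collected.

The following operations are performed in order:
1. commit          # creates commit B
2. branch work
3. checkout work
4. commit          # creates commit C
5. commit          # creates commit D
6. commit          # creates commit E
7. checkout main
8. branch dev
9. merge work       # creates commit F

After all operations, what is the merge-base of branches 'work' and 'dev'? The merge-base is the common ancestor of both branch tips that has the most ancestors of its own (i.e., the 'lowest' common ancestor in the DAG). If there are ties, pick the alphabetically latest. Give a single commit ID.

Answer: B

Derivation:
After op 1 (commit): HEAD=main@B [main=B]
After op 2 (branch): HEAD=main@B [main=B work=B]
After op 3 (checkout): HEAD=work@B [main=B work=B]
After op 4 (commit): HEAD=work@C [main=B work=C]
After op 5 (commit): HEAD=work@D [main=B work=D]
After op 6 (commit): HEAD=work@E [main=B work=E]
After op 7 (checkout): HEAD=main@B [main=B work=E]
After op 8 (branch): HEAD=main@B [dev=B main=B work=E]
After op 9 (merge): HEAD=main@F [dev=B main=F work=E]
ancestors(work=E): ['A', 'B', 'C', 'D', 'E']
ancestors(dev=B): ['A', 'B']
common: ['A', 'B']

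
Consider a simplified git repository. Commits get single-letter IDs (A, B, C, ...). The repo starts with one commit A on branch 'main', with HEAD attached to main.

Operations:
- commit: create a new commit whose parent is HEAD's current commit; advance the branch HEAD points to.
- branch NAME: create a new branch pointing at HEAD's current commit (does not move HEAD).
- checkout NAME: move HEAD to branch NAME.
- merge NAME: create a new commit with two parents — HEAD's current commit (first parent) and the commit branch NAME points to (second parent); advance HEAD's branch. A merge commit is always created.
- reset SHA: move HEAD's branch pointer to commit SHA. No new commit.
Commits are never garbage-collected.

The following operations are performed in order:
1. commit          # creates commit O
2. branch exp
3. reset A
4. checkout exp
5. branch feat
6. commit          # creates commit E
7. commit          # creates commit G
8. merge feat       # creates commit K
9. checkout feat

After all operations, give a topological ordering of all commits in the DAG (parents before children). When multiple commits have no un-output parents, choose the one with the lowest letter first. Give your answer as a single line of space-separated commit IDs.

Answer: A O E G K

Derivation:
After op 1 (commit): HEAD=main@O [main=O]
After op 2 (branch): HEAD=main@O [exp=O main=O]
After op 3 (reset): HEAD=main@A [exp=O main=A]
After op 4 (checkout): HEAD=exp@O [exp=O main=A]
After op 5 (branch): HEAD=exp@O [exp=O feat=O main=A]
After op 6 (commit): HEAD=exp@E [exp=E feat=O main=A]
After op 7 (commit): HEAD=exp@G [exp=G feat=O main=A]
After op 8 (merge): HEAD=exp@K [exp=K feat=O main=A]
After op 9 (checkout): HEAD=feat@O [exp=K feat=O main=A]
commit A: parents=[]
commit E: parents=['O']
commit G: parents=['E']
commit K: parents=['G', 'O']
commit O: parents=['A']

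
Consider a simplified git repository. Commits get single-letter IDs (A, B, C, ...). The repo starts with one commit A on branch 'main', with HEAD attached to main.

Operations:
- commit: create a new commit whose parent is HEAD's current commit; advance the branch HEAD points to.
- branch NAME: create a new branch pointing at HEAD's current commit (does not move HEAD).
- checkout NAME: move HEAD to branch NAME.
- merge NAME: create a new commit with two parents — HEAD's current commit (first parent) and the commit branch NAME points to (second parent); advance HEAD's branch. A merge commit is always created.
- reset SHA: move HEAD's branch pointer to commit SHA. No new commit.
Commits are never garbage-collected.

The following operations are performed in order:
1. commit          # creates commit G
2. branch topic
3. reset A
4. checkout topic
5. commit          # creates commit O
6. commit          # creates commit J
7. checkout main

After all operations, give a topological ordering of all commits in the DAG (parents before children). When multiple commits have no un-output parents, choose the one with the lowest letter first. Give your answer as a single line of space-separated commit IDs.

Answer: A G O J

Derivation:
After op 1 (commit): HEAD=main@G [main=G]
After op 2 (branch): HEAD=main@G [main=G topic=G]
After op 3 (reset): HEAD=main@A [main=A topic=G]
After op 4 (checkout): HEAD=topic@G [main=A topic=G]
After op 5 (commit): HEAD=topic@O [main=A topic=O]
After op 6 (commit): HEAD=topic@J [main=A topic=J]
After op 7 (checkout): HEAD=main@A [main=A topic=J]
commit A: parents=[]
commit G: parents=['A']
commit J: parents=['O']
commit O: parents=['G']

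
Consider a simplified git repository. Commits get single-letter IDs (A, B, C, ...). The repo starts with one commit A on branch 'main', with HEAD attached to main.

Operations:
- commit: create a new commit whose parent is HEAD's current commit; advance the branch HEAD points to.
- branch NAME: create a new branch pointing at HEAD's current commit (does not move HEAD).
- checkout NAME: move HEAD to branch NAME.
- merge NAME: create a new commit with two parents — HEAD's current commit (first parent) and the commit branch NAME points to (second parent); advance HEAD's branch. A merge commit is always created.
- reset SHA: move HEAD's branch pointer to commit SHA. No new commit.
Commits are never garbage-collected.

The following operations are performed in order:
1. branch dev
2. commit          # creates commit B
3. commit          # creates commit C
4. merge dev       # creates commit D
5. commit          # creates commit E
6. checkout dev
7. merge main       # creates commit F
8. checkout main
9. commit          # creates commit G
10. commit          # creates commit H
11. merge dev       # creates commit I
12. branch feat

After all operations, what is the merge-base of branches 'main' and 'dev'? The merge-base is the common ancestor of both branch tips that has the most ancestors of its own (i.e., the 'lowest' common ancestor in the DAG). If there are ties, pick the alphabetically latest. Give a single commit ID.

After op 1 (branch): HEAD=main@A [dev=A main=A]
After op 2 (commit): HEAD=main@B [dev=A main=B]
After op 3 (commit): HEAD=main@C [dev=A main=C]
After op 4 (merge): HEAD=main@D [dev=A main=D]
After op 5 (commit): HEAD=main@E [dev=A main=E]
After op 6 (checkout): HEAD=dev@A [dev=A main=E]
After op 7 (merge): HEAD=dev@F [dev=F main=E]
After op 8 (checkout): HEAD=main@E [dev=F main=E]
After op 9 (commit): HEAD=main@G [dev=F main=G]
After op 10 (commit): HEAD=main@H [dev=F main=H]
After op 11 (merge): HEAD=main@I [dev=F main=I]
After op 12 (branch): HEAD=main@I [dev=F feat=I main=I]
ancestors(main=I): ['A', 'B', 'C', 'D', 'E', 'F', 'G', 'H', 'I']
ancestors(dev=F): ['A', 'B', 'C', 'D', 'E', 'F']
common: ['A', 'B', 'C', 'D', 'E', 'F']

Answer: F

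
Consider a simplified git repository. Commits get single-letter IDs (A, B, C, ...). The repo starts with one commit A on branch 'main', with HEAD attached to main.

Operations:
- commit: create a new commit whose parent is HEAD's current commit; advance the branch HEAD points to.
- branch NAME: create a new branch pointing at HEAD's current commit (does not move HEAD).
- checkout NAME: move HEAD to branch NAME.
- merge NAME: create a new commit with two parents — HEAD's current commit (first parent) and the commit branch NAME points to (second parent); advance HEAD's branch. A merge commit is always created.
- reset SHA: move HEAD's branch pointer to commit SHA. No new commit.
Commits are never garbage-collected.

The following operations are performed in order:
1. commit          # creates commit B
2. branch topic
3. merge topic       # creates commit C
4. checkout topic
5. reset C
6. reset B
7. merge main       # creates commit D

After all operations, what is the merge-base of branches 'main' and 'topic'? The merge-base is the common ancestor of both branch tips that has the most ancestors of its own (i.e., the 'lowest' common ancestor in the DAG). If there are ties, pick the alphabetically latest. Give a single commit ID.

After op 1 (commit): HEAD=main@B [main=B]
After op 2 (branch): HEAD=main@B [main=B topic=B]
After op 3 (merge): HEAD=main@C [main=C topic=B]
After op 4 (checkout): HEAD=topic@B [main=C topic=B]
After op 5 (reset): HEAD=topic@C [main=C topic=C]
After op 6 (reset): HEAD=topic@B [main=C topic=B]
After op 7 (merge): HEAD=topic@D [main=C topic=D]
ancestors(main=C): ['A', 'B', 'C']
ancestors(topic=D): ['A', 'B', 'C', 'D']
common: ['A', 'B', 'C']

Answer: C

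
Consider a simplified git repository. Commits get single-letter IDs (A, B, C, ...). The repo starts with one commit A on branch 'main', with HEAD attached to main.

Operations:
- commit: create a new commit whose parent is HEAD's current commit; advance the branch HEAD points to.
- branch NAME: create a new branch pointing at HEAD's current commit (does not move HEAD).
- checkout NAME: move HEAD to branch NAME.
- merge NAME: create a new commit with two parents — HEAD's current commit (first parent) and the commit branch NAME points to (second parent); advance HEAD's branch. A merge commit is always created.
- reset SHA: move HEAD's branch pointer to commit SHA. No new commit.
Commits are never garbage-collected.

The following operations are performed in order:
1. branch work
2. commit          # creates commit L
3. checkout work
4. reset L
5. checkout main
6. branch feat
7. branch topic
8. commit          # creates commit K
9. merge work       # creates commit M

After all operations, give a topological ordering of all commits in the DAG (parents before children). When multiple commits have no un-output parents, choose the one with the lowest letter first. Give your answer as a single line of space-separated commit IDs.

After op 1 (branch): HEAD=main@A [main=A work=A]
After op 2 (commit): HEAD=main@L [main=L work=A]
After op 3 (checkout): HEAD=work@A [main=L work=A]
After op 4 (reset): HEAD=work@L [main=L work=L]
After op 5 (checkout): HEAD=main@L [main=L work=L]
After op 6 (branch): HEAD=main@L [feat=L main=L work=L]
After op 7 (branch): HEAD=main@L [feat=L main=L topic=L work=L]
After op 8 (commit): HEAD=main@K [feat=L main=K topic=L work=L]
After op 9 (merge): HEAD=main@M [feat=L main=M topic=L work=L]
commit A: parents=[]
commit K: parents=['L']
commit L: parents=['A']
commit M: parents=['K', 'L']

Answer: A L K M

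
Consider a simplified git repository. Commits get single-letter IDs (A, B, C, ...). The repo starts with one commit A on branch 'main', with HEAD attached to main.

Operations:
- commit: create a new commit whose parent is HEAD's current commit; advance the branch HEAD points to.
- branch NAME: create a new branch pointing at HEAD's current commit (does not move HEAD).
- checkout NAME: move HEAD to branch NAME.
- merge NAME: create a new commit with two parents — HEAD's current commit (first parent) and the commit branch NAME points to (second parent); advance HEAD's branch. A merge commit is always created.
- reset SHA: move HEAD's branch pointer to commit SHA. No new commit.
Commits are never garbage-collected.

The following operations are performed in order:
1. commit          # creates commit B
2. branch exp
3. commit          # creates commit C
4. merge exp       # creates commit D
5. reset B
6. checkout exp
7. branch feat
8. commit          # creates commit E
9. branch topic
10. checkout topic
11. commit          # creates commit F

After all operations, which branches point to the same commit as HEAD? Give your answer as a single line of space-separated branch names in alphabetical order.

After op 1 (commit): HEAD=main@B [main=B]
After op 2 (branch): HEAD=main@B [exp=B main=B]
After op 3 (commit): HEAD=main@C [exp=B main=C]
After op 4 (merge): HEAD=main@D [exp=B main=D]
After op 5 (reset): HEAD=main@B [exp=B main=B]
After op 6 (checkout): HEAD=exp@B [exp=B main=B]
After op 7 (branch): HEAD=exp@B [exp=B feat=B main=B]
After op 8 (commit): HEAD=exp@E [exp=E feat=B main=B]
After op 9 (branch): HEAD=exp@E [exp=E feat=B main=B topic=E]
After op 10 (checkout): HEAD=topic@E [exp=E feat=B main=B topic=E]
After op 11 (commit): HEAD=topic@F [exp=E feat=B main=B topic=F]

Answer: topic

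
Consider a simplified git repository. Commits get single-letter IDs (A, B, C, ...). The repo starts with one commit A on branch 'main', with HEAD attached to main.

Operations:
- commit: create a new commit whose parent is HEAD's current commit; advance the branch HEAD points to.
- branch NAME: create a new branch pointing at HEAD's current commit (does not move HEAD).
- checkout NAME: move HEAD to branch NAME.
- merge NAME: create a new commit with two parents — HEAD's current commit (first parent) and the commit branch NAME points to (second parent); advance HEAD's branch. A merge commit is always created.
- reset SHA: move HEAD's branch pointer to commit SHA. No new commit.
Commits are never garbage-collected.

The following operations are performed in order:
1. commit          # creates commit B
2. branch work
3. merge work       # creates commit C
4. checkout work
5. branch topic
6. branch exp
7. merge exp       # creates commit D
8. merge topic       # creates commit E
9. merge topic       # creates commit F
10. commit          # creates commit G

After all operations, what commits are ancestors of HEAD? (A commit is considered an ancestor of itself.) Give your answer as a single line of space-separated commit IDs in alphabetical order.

After op 1 (commit): HEAD=main@B [main=B]
After op 2 (branch): HEAD=main@B [main=B work=B]
After op 3 (merge): HEAD=main@C [main=C work=B]
After op 4 (checkout): HEAD=work@B [main=C work=B]
After op 5 (branch): HEAD=work@B [main=C topic=B work=B]
After op 6 (branch): HEAD=work@B [exp=B main=C topic=B work=B]
After op 7 (merge): HEAD=work@D [exp=B main=C topic=B work=D]
After op 8 (merge): HEAD=work@E [exp=B main=C topic=B work=E]
After op 9 (merge): HEAD=work@F [exp=B main=C topic=B work=F]
After op 10 (commit): HEAD=work@G [exp=B main=C topic=B work=G]

Answer: A B D E F G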